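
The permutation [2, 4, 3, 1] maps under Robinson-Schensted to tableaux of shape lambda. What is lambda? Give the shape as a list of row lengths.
[2, 1, 1]

RSK row insertion gives P = [[1, 3], [2], [4]], which has shape [2, 1, 1].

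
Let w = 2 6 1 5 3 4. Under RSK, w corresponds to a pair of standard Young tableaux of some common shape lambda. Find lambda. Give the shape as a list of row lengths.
RSK row insertion gives P = [[1, 3, 4], [2, 5], [6]], which has shape [3, 2, 1].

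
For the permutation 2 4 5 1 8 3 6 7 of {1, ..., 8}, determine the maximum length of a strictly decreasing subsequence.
2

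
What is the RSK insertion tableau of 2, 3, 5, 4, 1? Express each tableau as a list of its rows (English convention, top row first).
P = [[1, 3, 4], [2], [5]]

Insert 2: appended to row 1. P = [[2]].
Insert 3: appended to row 1. P = [[2, 3]].
Insert 5: appended to row 1. P = [[2, 3, 5]].
Insert 4: 4 bumps 5 from row 1; 5 starts row 2. P = [[2, 3, 4], [5]].
Insert 1: 1 bumps 2 from row 1; 2 bumps 5 from row 2; 5 starts row 3. P = [[1, 3, 4], [2], [5]].

So P = [[1, 3, 4], [2], [5]].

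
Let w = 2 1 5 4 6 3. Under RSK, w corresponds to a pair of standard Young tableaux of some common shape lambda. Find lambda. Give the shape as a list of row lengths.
Row-insert each entry into an empty tableau.

After inserting 2: P = [[2]].
After inserting 1: P = [[1], [2]].
After inserting 5: P = [[1, 5], [2]].
After inserting 4: P = [[1, 4], [2, 5]].
After inserting 6: P = [[1, 4, 6], [2, 5]].
After inserting 3: P = [[1, 3, 6], [2, 4], [5]].

The final insertion tableau P = [[1, 3, 6], [2, 4], [5]] has shape [3, 2, 1].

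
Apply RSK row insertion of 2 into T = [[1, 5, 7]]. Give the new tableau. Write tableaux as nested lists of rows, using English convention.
In row 1, 2 replaces 5 (the leftmost entry greater than 2); 5 is bumped to row 2. 5 starts a new row 2. The new tableau is [[1, 2, 7], [5]].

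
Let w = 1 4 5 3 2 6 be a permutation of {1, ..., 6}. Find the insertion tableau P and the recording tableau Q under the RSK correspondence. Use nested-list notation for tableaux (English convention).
P = [[1, 2, 5, 6], [3], [4]], Q = [[1, 2, 3, 6], [4], [5]]

Insert each entry of the permutation into P by Schensted row insertion, recording in Q the position of each new cell.

Insert 1: appended to row 1. P = [[1]].
Insert 4: appended to row 1. P = [[1, 4]].
Insert 5: appended to row 1. P = [[1, 4, 5]].
Insert 3: 3 bumps 4 from row 1; 4 starts row 2. P = [[1, 3, 5], [4]].
Insert 2: 2 bumps 3 from row 1; 3 bumps 4 from row 2; 4 starts row 3. P = [[1, 2, 5], [3], [4]].
Insert 6: appended to row 1. P = [[1, 2, 5, 6], [3], [4]].

So P = [[1, 2, 5, 6], [3], [4]], Q = [[1, 2, 3, 6], [4], [5]].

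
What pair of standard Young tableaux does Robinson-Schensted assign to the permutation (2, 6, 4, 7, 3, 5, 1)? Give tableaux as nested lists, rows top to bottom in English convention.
P = [[1, 3, 5], [2, 7], [4], [6]], Q = [[1, 2, 4], [3, 6], [5], [7]]

Insert each entry of the permutation into P by Schensted row insertion, recording in Q the position of each new cell.

After inserting 2: P = [[2]].
After inserting 6: P = [[2, 6]].
After inserting 4: P = [[2, 4], [6]].
After inserting 7: P = [[2, 4, 7], [6]].
After inserting 3: P = [[2, 3, 7], [4], [6]].
After inserting 5: P = [[2, 3, 5], [4, 7], [6]].
After inserting 1: P = [[1, 3, 5], [2, 7], [4], [6]].

So P = [[1, 3, 5], [2, 7], [4], [6]], Q = [[1, 2, 4], [3, 6], [5], [7]].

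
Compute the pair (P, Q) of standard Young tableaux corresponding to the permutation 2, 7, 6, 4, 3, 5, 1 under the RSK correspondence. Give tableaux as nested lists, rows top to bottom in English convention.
P = [[1, 3, 5], [2], [4], [6], [7]], Q = [[1, 2, 6], [3], [4], [5], [7]]

Insert each entry of the permutation into P by Schensted row insertion, recording in Q the position of each new cell.

Insert 2: appended to row 1. P = [[2]], Q = [[1]].
Insert 7: appended to row 1. P = [[2, 7]], Q = [[1, 2]].
Insert 6: 6 bumps 7 from row 1; 7 starts row 2. P = [[2, 6], [7]], Q = [[1, 2], [3]].
Insert 4: 4 bumps 6 from row 1; 6 bumps 7 from row 2; 7 starts row 3. P = [[2, 4], [6], [7]], Q = [[1, 2], [3], [4]].
Insert 3: 3 bumps 4 from row 1; 4 bumps 6 from row 2; 6 bumps 7 from row 3; 7 starts row 4. P = [[2, 3], [4], [6], [7]], Q = [[1, 2], [3], [4], [5]].
Insert 5: appended to row 1. P = [[2, 3, 5], [4], [6], [7]], Q = [[1, 2, 6], [3], [4], [5]].
Insert 1: 1 bumps 2 from row 1; 2 bumps 4 from row 2; 4 bumps 6 from row 3; 6 bumps 7 from row 4; 7 starts row 5. P = [[1, 3, 5], [2], [4], [6], [7]], Q = [[1, 2, 6], [3], [4], [5], [7]].

So P = [[1, 3, 5], [2], [4], [6], [7]], Q = [[1, 2, 6], [3], [4], [5], [7]].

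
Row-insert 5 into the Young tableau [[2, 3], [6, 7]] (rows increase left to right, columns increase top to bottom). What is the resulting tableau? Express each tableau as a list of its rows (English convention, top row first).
[[2, 3, 5], [6, 7]]

5 is larger than every entry of row 1, so it is appended to row 1. The new tableau is [[2, 3, 5], [6, 7]].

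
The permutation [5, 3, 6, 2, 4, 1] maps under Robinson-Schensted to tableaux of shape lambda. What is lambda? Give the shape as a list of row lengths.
[2, 2, 1, 1]

Row-insert each entry into an empty tableau.

After inserting 5: P = [[5]].
After inserting 3: P = [[3], [5]].
After inserting 6: P = [[3, 6], [5]].
After inserting 2: P = [[2, 6], [3], [5]].
After inserting 4: P = [[2, 4], [3, 6], [5]].
After inserting 1: P = [[1, 4], [2, 6], [3], [5]].

The final insertion tableau P = [[1, 4], [2, 6], [3], [5]] has shape [2, 2, 1, 1].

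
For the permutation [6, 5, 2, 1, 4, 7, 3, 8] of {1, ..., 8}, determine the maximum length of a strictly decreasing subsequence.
4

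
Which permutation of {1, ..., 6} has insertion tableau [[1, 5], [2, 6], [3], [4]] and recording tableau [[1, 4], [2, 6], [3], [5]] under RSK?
4 3 2 6 1 5

Reverse RSK: for i = n, n-1, ..., 1, locate i in Q, remove the corresponding corner cell from P, and reverse-bump its entry up through P; the value ejected from row 1 is w(i).

So w = 4 3 2 6 1 5.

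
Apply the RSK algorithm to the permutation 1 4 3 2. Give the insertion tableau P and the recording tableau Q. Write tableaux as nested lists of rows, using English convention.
P = [[1, 2], [3], [4]], Q = [[1, 2], [3], [4]]

Insert each entry of the permutation into P by Schensted row insertion, recording in Q the position of each new cell.

Insert 1: appended to row 1. P = [[1]].
Insert 4: appended to row 1. P = [[1, 4]].
Insert 3: 3 bumps 4 from row 1; 4 starts row 2. P = [[1, 3], [4]].
Insert 2: 2 bumps 3 from row 1; 3 bumps 4 from row 2; 4 starts row 3. P = [[1, 2], [3], [4]].

So P = [[1, 2], [3], [4]], Q = [[1, 2], [3], [4]].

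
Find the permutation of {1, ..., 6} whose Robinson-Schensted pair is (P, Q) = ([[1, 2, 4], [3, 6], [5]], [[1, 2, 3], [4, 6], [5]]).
Reverse the RSK construction: for i from n down to 1, find the cell of Q containing i, remove the entry at that cell from P, and reverse-bump it up through P; the value ejected from row 1 is w(i).

Step i=6: Q has 6 at row 2, column 2; remove 6 from row 2 of P and reverse-bump: 6 enters row 1 and ejects 4. So w(6) = 4. P is now [[1, 2, 6], [3], [5]].
Step i=5: Q has 5 at row 3, column 1; remove 5 from row 3 of P and reverse-bump: 5 enters row 2 and ejects 3; 3 enters row 1 and ejects 2. So w(5) = 2. P is now [[1, 3, 6], [5]].
Step i=4: Q has 4 at row 2, column 1; remove 5 from row 2 of P and reverse-bump: 5 enters row 1 and ejects 3. So w(4) = 3. P is now [[1, 5, 6]].
Step i=3: Q has 3 at row 1, column 3; remove that cell from P, ejecting 6. So w(3) = 6. P is now [[1, 5]].
Step i=2: Q has 2 at row 1, column 2; remove that cell from P, ejecting 5. So w(2) = 5. P is now [[1]].
Step i=1: Q has 1 at row 1, column 1; remove that cell from P, ejecting 1. So w(1) = 1. P is now [].

So w = 1 5 6 3 2 4.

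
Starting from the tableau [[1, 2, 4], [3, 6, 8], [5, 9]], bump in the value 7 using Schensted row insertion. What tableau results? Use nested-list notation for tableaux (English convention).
[[1, 2, 4, 7], [3, 6, 8], [5, 9]]

7 is larger than every entry of row 1, so it is appended to row 1. The new tableau is [[1, 2, 4, 7], [3, 6, 8], [5, 9]].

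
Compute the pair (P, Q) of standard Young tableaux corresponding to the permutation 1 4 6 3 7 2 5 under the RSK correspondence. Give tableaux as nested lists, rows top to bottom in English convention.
P = [[1, 2, 5, 7], [3, 6], [4]], Q = [[1, 2, 3, 5], [4, 7], [6]]

Insert each entry of the permutation into P by Schensted row insertion, recording in Q the position of each new cell.

Insert 1: appended to row 1. P = [[1]].
Insert 4: appended to row 1. P = [[1, 4]].
Insert 6: appended to row 1. P = [[1, 4, 6]].
Insert 3: 3 bumps 4 from row 1; 4 starts row 2. P = [[1, 3, 6], [4]].
Insert 7: appended to row 1. P = [[1, 3, 6, 7], [4]].
Insert 2: 2 bumps 3 from row 1; 3 bumps 4 from row 2; 4 starts row 3. P = [[1, 2, 6, 7], [3], [4]].
Insert 5: 5 bumps 6 from row 1; 6 appends to row 2. P = [[1, 2, 5, 7], [3, 6], [4]].

So P = [[1, 2, 5, 7], [3, 6], [4]], Q = [[1, 2, 3, 5], [4, 7], [6]].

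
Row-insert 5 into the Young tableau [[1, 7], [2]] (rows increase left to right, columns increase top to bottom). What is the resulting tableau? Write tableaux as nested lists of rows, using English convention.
In row 1, 5 replaces 7 (the leftmost entry greater than 5); 7 is bumped to row 2. 7 is appended to row 2. The new tableau is [[1, 5], [2, 7]].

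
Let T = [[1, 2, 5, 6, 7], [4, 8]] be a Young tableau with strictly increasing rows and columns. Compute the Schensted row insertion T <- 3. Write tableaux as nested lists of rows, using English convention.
[[1, 2, 3, 6, 7], [4, 5], [8]]

In row 1, 3 replaces 5 (the leftmost entry greater than 3); 5 is bumped to row 2. In row 2, 5 replaces 8 (the leftmost entry greater than 5); 8 is bumped to row 3. 8 starts a new row 3. The new tableau is [[1, 2, 3, 6, 7], [4, 5], [8]].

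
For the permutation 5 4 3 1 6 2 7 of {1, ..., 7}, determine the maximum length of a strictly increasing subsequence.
3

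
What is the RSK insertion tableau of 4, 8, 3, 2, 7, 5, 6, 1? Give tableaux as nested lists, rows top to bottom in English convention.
Insert 4: appended to row 1. P = [[4]].
Insert 8: appended to row 1. P = [[4, 8]].
Insert 3: 3 bumps 4 from row 1; 4 starts row 2. P = [[3, 8], [4]].
Insert 2: 2 bumps 3 from row 1; 3 bumps 4 from row 2; 4 starts row 3. P = [[2, 8], [3], [4]].
Insert 7: 7 bumps 8 from row 1; 8 appends to row 2. P = [[2, 7], [3, 8], [4]].
Insert 5: 5 bumps 7 from row 1; 7 bumps 8 from row 2; 8 appends to row 3. P = [[2, 5], [3, 7], [4, 8]].
Insert 6: appended to row 1. P = [[2, 5, 6], [3, 7], [4, 8]].
Insert 1: 1 bumps 2 from row 1; 2 bumps 3 from row 2; 3 bumps 4 from row 3; 4 starts row 4. P = [[1, 5, 6], [2, 7], [3, 8], [4]].

So P = [[1, 5, 6], [2, 7], [3, 8], [4]].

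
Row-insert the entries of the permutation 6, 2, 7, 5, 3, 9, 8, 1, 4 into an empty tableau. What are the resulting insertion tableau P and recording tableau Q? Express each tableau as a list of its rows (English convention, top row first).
Insert each entry of the permutation into P by Schensted row insertion, recording in Q the position of each new cell.

Insert 6: appended to row 1. P = [[6]].
Insert 2: 2 bumps 6 from row 1; 6 starts row 2. P = [[2], [6]].
Insert 7: appended to row 1. P = [[2, 7], [6]].
Insert 5: 5 bumps 7 from row 1; 7 appends to row 2. P = [[2, 5], [6, 7]].
Insert 3: 3 bumps 5 from row 1; 5 bumps 6 from row 2; 6 starts row 3. P = [[2, 3], [5, 7], [6]].
Insert 9: appended to row 1. P = [[2, 3, 9], [5, 7], [6]].
Insert 8: 8 bumps 9 from row 1; 9 appends to row 2. P = [[2, 3, 8], [5, 7, 9], [6]].
Insert 1: 1 bumps 2 from row 1; 2 bumps 5 from row 2; 5 bumps 6 from row 3; 6 starts row 4. P = [[1, 3, 8], [2, 7, 9], [5], [6]].
Insert 4: 4 bumps 8 from row 1; 8 bumps 9 from row 2; 9 appends to row 3. P = [[1, 3, 4], [2, 7, 8], [5, 9], [6]].

So P = [[1, 3, 4], [2, 7, 8], [5, 9], [6]], Q = [[1, 3, 6], [2, 4, 7], [5, 9], [8]].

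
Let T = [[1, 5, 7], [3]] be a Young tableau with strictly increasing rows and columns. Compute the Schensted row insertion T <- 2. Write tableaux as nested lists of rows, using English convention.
[[1, 2, 7], [3, 5]]

In row 1, 2 replaces 5 (the leftmost entry greater than 2); 5 is bumped to row 2. 5 is appended to row 2. The new tableau is [[1, 2, 7], [3, 5]].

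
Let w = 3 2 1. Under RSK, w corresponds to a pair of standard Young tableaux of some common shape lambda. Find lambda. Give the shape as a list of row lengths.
RSK row insertion gives P = [[1], [2], [3]], which has shape [1, 1, 1].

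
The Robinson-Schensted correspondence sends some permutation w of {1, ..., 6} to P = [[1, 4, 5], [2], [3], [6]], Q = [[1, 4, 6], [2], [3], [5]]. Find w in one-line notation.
Reverse the RSK construction: for i from n down to 1, find the cell of Q containing i, remove the entry at that cell from P, and reverse-bump it up through P; the value ejected from row 1 is w(i).

Step i=6: Q has 6 at row 1, column 3; remove that cell from P, ejecting 5. So w(6) = 5. P is now [[1, 4], [2], [3], [6]].
Step i=5: Q has 5 at row 4, column 1; remove 6 from row 4 of P and reverse-bump: 6 enters row 3 and ejects 3; 3 enters row 2 and ejects 2; 2 enters row 1 and ejects 1. So w(5) = 1. P is now [[2, 4], [3], [6]].
Step i=4: Q has 4 at row 1, column 2; remove that cell from P, ejecting 4. So w(4) = 4. P is now [[2], [3], [6]].
Step i=3: Q has 3 at row 3, column 1; remove 6 from row 3 of P and reverse-bump: 6 enters row 2 and ejects 3; 3 enters row 1 and ejects 2. So w(3) = 2. P is now [[3], [6]].
Step i=2: Q has 2 at row 2, column 1; remove 6 from row 2 of P and reverse-bump: 6 enters row 1 and ejects 3. So w(2) = 3. P is now [[6]].
Step i=1: Q has 1 at row 1, column 1; remove that cell from P, ejecting 6. So w(1) = 6. P is now [].

So w = 6 3 2 4 1 5.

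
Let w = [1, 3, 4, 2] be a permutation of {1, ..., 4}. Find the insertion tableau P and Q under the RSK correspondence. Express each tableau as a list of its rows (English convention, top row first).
Insert each entry of the permutation into P by Schensted row insertion, recording in Q the position of each new cell.

Insert 1: appended to row 1. P = [[1]].
Insert 3: appended to row 1. P = [[1, 3]].
Insert 4: appended to row 1. P = [[1, 3, 4]].
Insert 2: 2 bumps 3 from row 1; 3 starts row 2. P = [[1, 2, 4], [3]].

So P = [[1, 2, 4], [3]], Q = [[1, 2, 3], [4]].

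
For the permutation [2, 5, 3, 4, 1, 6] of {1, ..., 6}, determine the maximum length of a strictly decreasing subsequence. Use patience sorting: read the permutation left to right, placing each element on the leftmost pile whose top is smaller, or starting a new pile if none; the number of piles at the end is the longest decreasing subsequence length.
3

2: new pile. tops = [2]
5: onto pile 1 (replacing 2). tops = [5]
3: new pile. tops = [5, 3]
4: onto pile 2 (replacing 3). tops = [5, 4]
1: new pile. tops = [5, 4, 1]
6: onto pile 1 (replacing 5). tops = [6, 4, 1]

3 piles, so the longest decreasing subsequence has length 3.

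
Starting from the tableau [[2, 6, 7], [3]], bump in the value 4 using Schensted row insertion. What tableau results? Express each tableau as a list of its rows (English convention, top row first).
In row 1, 4 replaces 6 (the leftmost entry greater than 4); 6 is bumped to row 2. 6 is appended to row 2. The new tableau is [[2, 4, 7], [3, 6]].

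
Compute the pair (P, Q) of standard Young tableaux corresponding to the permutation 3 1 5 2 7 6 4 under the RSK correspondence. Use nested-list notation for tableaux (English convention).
Insert each entry of the permutation into P by Schensted row insertion, recording in Q the position of each new cell.

Insert 3: appended to row 1. P = [[3]].
Insert 1: 1 bumps 3 from row 1; 3 starts row 2. P = [[1], [3]].
Insert 5: appended to row 1. P = [[1, 5], [3]].
Insert 2: 2 bumps 5 from row 1; 5 appends to row 2. P = [[1, 2], [3, 5]].
Insert 7: appended to row 1. P = [[1, 2, 7], [3, 5]].
Insert 6: 6 bumps 7 from row 1; 7 appends to row 2. P = [[1, 2, 6], [3, 5, 7]].
Insert 4: 4 bumps 6 from row 1; 6 bumps 7 from row 2; 7 starts row 3. P = [[1, 2, 4], [3, 5, 6], [7]].

So P = [[1, 2, 4], [3, 5, 6], [7]], Q = [[1, 3, 5], [2, 4, 6], [7]].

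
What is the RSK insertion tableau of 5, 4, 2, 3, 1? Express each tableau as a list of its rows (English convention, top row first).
After inserting 5: P = [[5]].
After inserting 4: P = [[4], [5]].
After inserting 2: P = [[2], [4], [5]].
After inserting 3: P = [[2, 3], [4], [5]].
After inserting 1: P = [[1, 3], [2], [4], [5]].

So P = [[1, 3], [2], [4], [5]].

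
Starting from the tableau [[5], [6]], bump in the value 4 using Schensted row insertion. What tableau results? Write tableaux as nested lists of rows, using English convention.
In row 1, 4 replaces 5 (the leftmost entry greater than 4); 5 is bumped to row 2. In row 2, 5 replaces 6 (the leftmost entry greater than 5); 6 is bumped to row 3. 6 starts a new row 3. The new tableau is [[4], [5], [6]].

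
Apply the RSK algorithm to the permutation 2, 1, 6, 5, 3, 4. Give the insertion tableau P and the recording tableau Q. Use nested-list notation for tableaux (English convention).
Insert each entry of the permutation into P by Schensted row insertion, recording in Q the position of each new cell.

Insert 2: appended to row 1. P = [[2]].
Insert 1: 1 bumps 2 from row 1; 2 starts row 2. P = [[1], [2]].
Insert 6: appended to row 1. P = [[1, 6], [2]].
Insert 5: 5 bumps 6 from row 1; 6 appends to row 2. P = [[1, 5], [2, 6]].
Insert 3: 3 bumps 5 from row 1; 5 bumps 6 from row 2; 6 starts row 3. P = [[1, 3], [2, 5], [6]].
Insert 4: appended to row 1. P = [[1, 3, 4], [2, 5], [6]].

So P = [[1, 3, 4], [2, 5], [6]], Q = [[1, 3, 6], [2, 4], [5]].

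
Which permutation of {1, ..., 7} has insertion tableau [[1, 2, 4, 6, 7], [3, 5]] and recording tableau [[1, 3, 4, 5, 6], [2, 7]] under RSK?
Reverse the RSK construction: for i from n down to 1, find the cell of Q containing i, remove the entry at that cell from P, and reverse-bump it up through P; the value ejected from row 1 is w(i).

Step i=7: Q has 7 at row 2, column 2; remove 5 from row 2 of P and reverse-bump: 5 enters row 1 and ejects 4. So w(7) = 4. P is now [[1, 2, 5, 6, 7], [3]].
Step i=6: Q has 6 at row 1, column 5; remove that cell from P, ejecting 7. So w(6) = 7. P is now [[1, 2, 5, 6], [3]].
Step i=5: Q has 5 at row 1, column 4; remove that cell from P, ejecting 6. So w(5) = 6. P is now [[1, 2, 5], [3]].
Step i=4: Q has 4 at row 1, column 3; remove that cell from P, ejecting 5. So w(4) = 5. P is now [[1, 2], [3]].
Step i=3: Q has 3 at row 1, column 2; remove that cell from P, ejecting 2. So w(3) = 2. P is now [[1], [3]].
Step i=2: Q has 2 at row 2, column 1; remove 3 from row 2 of P and reverse-bump: 3 enters row 1 and ejects 1. So w(2) = 1. P is now [[3]].
Step i=1: Q has 1 at row 1, column 1; remove that cell from P, ejecting 3. So w(1) = 3. P is now [].

So w = 3 1 2 5 6 7 4.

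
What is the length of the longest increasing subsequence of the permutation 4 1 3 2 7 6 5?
3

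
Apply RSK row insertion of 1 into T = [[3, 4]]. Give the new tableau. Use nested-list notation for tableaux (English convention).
In row 1, 1 replaces 3 (the leftmost entry greater than 1); 3 is bumped to row 2. 3 starts a new row 2. The new tableau is [[1, 4], [3]].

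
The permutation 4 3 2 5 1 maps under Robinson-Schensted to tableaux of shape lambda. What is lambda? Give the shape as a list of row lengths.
[2, 1, 1, 1]

Row-insert each entry into an empty tableau.

After inserting 4: P = [[4]].
After inserting 3: P = [[3], [4]].
After inserting 2: P = [[2], [3], [4]].
After inserting 5: P = [[2, 5], [3], [4]].
After inserting 1: P = [[1, 5], [2], [3], [4]].

The final insertion tableau P = [[1, 5], [2], [3], [4]] has shape [2, 1, 1, 1].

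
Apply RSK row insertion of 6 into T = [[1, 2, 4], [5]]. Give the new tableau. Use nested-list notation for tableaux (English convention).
6 is larger than every entry of row 1, so it is appended to row 1. The new tableau is [[1, 2, 4, 6], [5]].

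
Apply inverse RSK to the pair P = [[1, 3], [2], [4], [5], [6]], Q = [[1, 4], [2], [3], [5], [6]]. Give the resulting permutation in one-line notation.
Reverse the RSK construction: for i from n down to 1, find the cell of Q containing i, remove the entry at that cell from P, and reverse-bump it up through P; the value ejected from row 1 is w(i).

Step i=6: Q has 6 at row 5, column 1; remove 6 from row 5 of P and reverse-bump: 6 enters row 4 and ejects 5; 5 enters row 3 and ejects 4; 4 enters row 2 and ejects 2; 2 enters row 1 and ejects 1. So w(6) = 1. P is now [[2, 3], [4], [5], [6]].
Step i=5: Q has 5 at row 4, column 1; remove 6 from row 4 of P and reverse-bump: 6 enters row 3 and ejects 5; 5 enters row 2 and ejects 4; 4 enters row 1 and ejects 3. So w(5) = 3. P is now [[2, 4], [5], [6]].
Step i=4: Q has 4 at row 1, column 2; remove that cell from P, ejecting 4. So w(4) = 4. P is now [[2], [5], [6]].
Step i=3: Q has 3 at row 3, column 1; remove 6 from row 3 of P and reverse-bump: 6 enters row 2 and ejects 5; 5 enters row 1 and ejects 2. So w(3) = 2. P is now [[5], [6]].
Step i=2: Q has 2 at row 2, column 1; remove 6 from row 2 of P and reverse-bump: 6 enters row 1 and ejects 5. So w(2) = 5. P is now [[6]].
Step i=1: Q has 1 at row 1, column 1; remove that cell from P, ejecting 6. So w(1) = 6. P is now [].

So w = 6 5 2 4 3 1.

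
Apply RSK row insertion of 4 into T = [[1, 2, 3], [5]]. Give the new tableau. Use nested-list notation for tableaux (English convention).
[[1, 2, 3, 4], [5]]

4 is larger than every entry of row 1, so it is appended to row 1. The new tableau is [[1, 2, 3, 4], [5]].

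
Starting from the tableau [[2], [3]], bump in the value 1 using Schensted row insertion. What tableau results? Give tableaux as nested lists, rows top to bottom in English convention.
[[1], [2], [3]]

In row 1, 1 replaces 2 (the leftmost entry greater than 1); 2 is bumped to row 2. In row 2, 2 replaces 3 (the leftmost entry greater than 2); 3 is bumped to row 3. 3 starts a new row 3. The new tableau is [[1], [2], [3]].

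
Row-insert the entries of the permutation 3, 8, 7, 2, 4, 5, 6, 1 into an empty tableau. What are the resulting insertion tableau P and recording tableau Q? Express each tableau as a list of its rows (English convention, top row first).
Insert each entry of the permutation into P by Schensted row insertion, recording in Q the position of each new cell.

Insert 3: appended to row 1. P = [[3]], Q = [[1]].
Insert 8: appended to row 1. P = [[3, 8]], Q = [[1, 2]].
Insert 7: 7 bumps 8 from row 1; 8 starts row 2. P = [[3, 7], [8]], Q = [[1, 2], [3]].
Insert 2: 2 bumps 3 from row 1; 3 bumps 8 from row 2; 8 starts row 3. P = [[2, 7], [3], [8]], Q = [[1, 2], [3], [4]].
Insert 4: 4 bumps 7 from row 1; 7 appends to row 2. P = [[2, 4], [3, 7], [8]], Q = [[1, 2], [3, 5], [4]].
Insert 5: appended to row 1. P = [[2, 4, 5], [3, 7], [8]], Q = [[1, 2, 6], [3, 5], [4]].
Insert 6: appended to row 1. P = [[2, 4, 5, 6], [3, 7], [8]], Q = [[1, 2, 6, 7], [3, 5], [4]].
Insert 1: 1 bumps 2 from row 1; 2 bumps 3 from row 2; 3 bumps 8 from row 3; 8 starts row 4. P = [[1, 4, 5, 6], [2, 7], [3], [8]], Q = [[1, 2, 6, 7], [3, 5], [4], [8]].

So P = [[1, 4, 5, 6], [2, 7], [3], [8]], Q = [[1, 2, 6, 7], [3, 5], [4], [8]].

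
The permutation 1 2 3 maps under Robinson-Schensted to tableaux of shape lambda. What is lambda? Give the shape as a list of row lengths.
[3]

Row-insert each entry into an empty tableau.

After inserting 1: P = [[1]].
After inserting 2: P = [[1, 2]].
After inserting 3: P = [[1, 2, 3]].

The final insertion tableau P = [[1, 2, 3]] has shape [3].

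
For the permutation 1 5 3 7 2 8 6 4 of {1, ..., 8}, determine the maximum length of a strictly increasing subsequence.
4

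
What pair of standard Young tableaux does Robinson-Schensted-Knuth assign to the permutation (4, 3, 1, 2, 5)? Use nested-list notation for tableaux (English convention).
P = [[1, 2, 5], [3], [4]], Q = [[1, 4, 5], [2], [3]]

Insert each entry of the permutation into P by Schensted row insertion, recording in Q the position of each new cell.

Insert 4: appended to row 1. P = [[4]], Q = [[1]].
Insert 3: 3 bumps 4 from row 1; 4 starts row 2. P = [[3], [4]], Q = [[1], [2]].
Insert 1: 1 bumps 3 from row 1; 3 bumps 4 from row 2; 4 starts row 3. P = [[1], [3], [4]], Q = [[1], [2], [3]].
Insert 2: appended to row 1. P = [[1, 2], [3], [4]], Q = [[1, 4], [2], [3]].
Insert 5: appended to row 1. P = [[1, 2, 5], [3], [4]], Q = [[1, 4, 5], [2], [3]].

So P = [[1, 2, 5], [3], [4]], Q = [[1, 4, 5], [2], [3]].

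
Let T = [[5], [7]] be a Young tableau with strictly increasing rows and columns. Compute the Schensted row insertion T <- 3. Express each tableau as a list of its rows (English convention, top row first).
In row 1, 3 replaces 5 (the leftmost entry greater than 3); 5 is bumped to row 2. In row 2, 5 replaces 7 (the leftmost entry greater than 5); 7 is bumped to row 3. 7 starts a new row 3. The new tableau is [[3], [5], [7]].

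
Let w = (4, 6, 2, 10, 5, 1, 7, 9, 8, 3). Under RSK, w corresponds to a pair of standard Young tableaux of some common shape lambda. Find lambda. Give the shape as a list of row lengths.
[4, 3, 2, 1]

Row-insert each entry into an empty tableau.

After inserting 4: P = [[4]].
After inserting 6: P = [[4, 6]].
After inserting 2: P = [[2, 6], [4]].
After inserting 10: P = [[2, 6, 10], [4]].
After inserting 5: P = [[2, 5, 10], [4, 6]].
After inserting 1: P = [[1, 5, 10], [2, 6], [4]].
After inserting 7: P = [[1, 5, 7], [2, 6, 10], [4]].
After inserting 9: P = [[1, 5, 7, 9], [2, 6, 10], [4]].
After inserting 8: P = [[1, 5, 7, 8], [2, 6, 9], [4, 10]].
After inserting 3: P = [[1, 3, 7, 8], [2, 5, 9], [4, 6], [10]].

The final insertion tableau P = [[1, 3, 7, 8], [2, 5, 9], [4, 6], [10]] has shape [4, 3, 2, 1].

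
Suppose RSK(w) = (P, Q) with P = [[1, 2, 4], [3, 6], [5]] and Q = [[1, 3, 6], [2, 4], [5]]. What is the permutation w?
Reverse the RSK construction: for i from n down to 1, find the cell of Q containing i, remove the entry at that cell from P, and reverse-bump it up through P; the value ejected from row 1 is w(i).

Step i=6: Q has 6 at row 1, column 3; remove that cell from P, ejecting 4. So w(6) = 4. P is now [[1, 2], [3, 6], [5]].
Step i=5: Q has 5 at row 3, column 1; remove 5 from row 3 of P and reverse-bump: 5 enters row 2 and ejects 3; 3 enters row 1 and ejects 2. So w(5) = 2. P is now [[1, 3], [5, 6]].
Step i=4: Q has 4 at row 2, column 2; remove 6 from row 2 of P and reverse-bump: 6 enters row 1 and ejects 3. So w(4) = 3. P is now [[1, 6], [5]].
Step i=3: Q has 3 at row 1, column 2; remove that cell from P, ejecting 6. So w(3) = 6. P is now [[1], [5]].
Step i=2: Q has 2 at row 2, column 1; remove 5 from row 2 of P and reverse-bump: 5 enters row 1 and ejects 1. So w(2) = 1. P is now [[5]].
Step i=1: Q has 1 at row 1, column 1; remove that cell from P, ejecting 5. So w(1) = 5. P is now [].

So w = 5 1 6 3 2 4.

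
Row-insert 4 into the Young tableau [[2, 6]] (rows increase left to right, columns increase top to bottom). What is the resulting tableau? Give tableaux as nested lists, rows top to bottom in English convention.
[[2, 4], [6]]

In row 1, 4 replaces 6 (the leftmost entry greater than 4); 6 is bumped to row 2. 6 starts a new row 2. The new tableau is [[2, 4], [6]].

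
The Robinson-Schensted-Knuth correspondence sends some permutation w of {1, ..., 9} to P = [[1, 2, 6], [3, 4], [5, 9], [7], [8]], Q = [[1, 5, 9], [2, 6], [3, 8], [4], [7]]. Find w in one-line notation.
Reverse RSK: for i = n, n-1, ..., 1, locate i in Q, remove the corresponding corner cell from P, and reverse-bump its entry up through P; the value ejected from row 1 is w(i).

So w = 8 7 5 3 9 4 1 2 6.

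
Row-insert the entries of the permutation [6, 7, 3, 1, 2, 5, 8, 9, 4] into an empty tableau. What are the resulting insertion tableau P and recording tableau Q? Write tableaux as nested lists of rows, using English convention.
Insert each entry of the permutation into P by Schensted row insertion, recording in Q the position of each new cell.

Insert 6: appended to row 1. P = [[6]], Q = [[1]].
Insert 7: appended to row 1. P = [[6, 7]], Q = [[1, 2]].
Insert 3: 3 bumps 6 from row 1; 6 starts row 2. P = [[3, 7], [6]], Q = [[1, 2], [3]].
Insert 1: 1 bumps 3 from row 1; 3 bumps 6 from row 2; 6 starts row 3. P = [[1, 7], [3], [6]], Q = [[1, 2], [3], [4]].
Insert 2: 2 bumps 7 from row 1; 7 appends to row 2. P = [[1, 2], [3, 7], [6]], Q = [[1, 2], [3, 5], [4]].
Insert 5: appended to row 1. P = [[1, 2, 5], [3, 7], [6]], Q = [[1, 2, 6], [3, 5], [4]].
Insert 8: appended to row 1. P = [[1, 2, 5, 8], [3, 7], [6]], Q = [[1, 2, 6, 7], [3, 5], [4]].
Insert 9: appended to row 1. P = [[1, 2, 5, 8, 9], [3, 7], [6]], Q = [[1, 2, 6, 7, 8], [3, 5], [4]].
Insert 4: 4 bumps 5 from row 1; 5 bumps 7 from row 2; 7 appends to row 3. P = [[1, 2, 4, 8, 9], [3, 5], [6, 7]], Q = [[1, 2, 6, 7, 8], [3, 5], [4, 9]].

So P = [[1, 2, 4, 8, 9], [3, 5], [6, 7]], Q = [[1, 2, 6, 7, 8], [3, 5], [4, 9]].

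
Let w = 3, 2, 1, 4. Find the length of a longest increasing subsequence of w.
2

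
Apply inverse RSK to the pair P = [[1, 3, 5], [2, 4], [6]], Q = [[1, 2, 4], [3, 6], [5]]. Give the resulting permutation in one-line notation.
Reverse the RSK construction: for i from n down to 1, find the cell of Q containing i, remove the entry at that cell from P, and reverse-bump it up through P; the value ejected from row 1 is w(i).

Step i=6: Q has 6 at row 2, column 2; remove 4 from row 2 of P and reverse-bump: 4 enters row 1 and ejects 3. So w(6) = 3. P is now [[1, 4, 5], [2], [6]].
Step i=5: Q has 5 at row 3, column 1; remove 6 from row 3 of P and reverse-bump: 6 enters row 2 and ejects 2; 2 enters row 1 and ejects 1. So w(5) = 1. P is now [[2, 4, 5], [6]].
Step i=4: Q has 4 at row 1, column 3; remove that cell from P, ejecting 5. So w(4) = 5. P is now [[2, 4], [6]].
Step i=3: Q has 3 at row 2, column 1; remove 6 from row 2 of P and reverse-bump: 6 enters row 1 and ejects 4. So w(3) = 4. P is now [[2, 6]].
Step i=2: Q has 2 at row 1, column 2; remove that cell from P, ejecting 6. So w(2) = 6. P is now [[2]].
Step i=1: Q has 1 at row 1, column 1; remove that cell from P, ejecting 2. So w(1) = 2. P is now [].

So w = 2 6 4 5 1 3.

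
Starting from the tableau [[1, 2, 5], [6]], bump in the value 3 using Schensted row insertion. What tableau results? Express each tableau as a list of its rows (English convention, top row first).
[[1, 2, 3], [5], [6]]

In row 1, 3 replaces 5 (the leftmost entry greater than 3); 5 is bumped to row 2. In row 2, 5 replaces 6 (the leftmost entry greater than 5); 6 is bumped to row 3. 6 starts a new row 3. The new tableau is [[1, 2, 3], [5], [6]].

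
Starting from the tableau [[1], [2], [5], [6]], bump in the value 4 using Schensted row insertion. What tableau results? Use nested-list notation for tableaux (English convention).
4 is larger than every entry of row 1, so it is appended to row 1. The new tableau is [[1, 4], [2], [5], [6]].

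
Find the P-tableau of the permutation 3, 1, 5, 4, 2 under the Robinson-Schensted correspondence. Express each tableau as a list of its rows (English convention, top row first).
P = [[1, 2], [3, 4], [5]]

Insert 3: appended to row 1. P = [[3]].
Insert 1: 1 bumps 3 from row 1; 3 starts row 2. P = [[1], [3]].
Insert 5: appended to row 1. P = [[1, 5], [3]].
Insert 4: 4 bumps 5 from row 1; 5 appends to row 2. P = [[1, 4], [3, 5]].
Insert 2: 2 bumps 4 from row 1; 4 bumps 5 from row 2; 5 starts row 3. P = [[1, 2], [3, 4], [5]].

So P = [[1, 2], [3, 4], [5]].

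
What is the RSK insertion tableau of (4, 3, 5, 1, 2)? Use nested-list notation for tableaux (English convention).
Insert 4: appended to row 1. P = [[4]].
Insert 3: 3 bumps 4 from row 1; 4 starts row 2. P = [[3], [4]].
Insert 5: appended to row 1. P = [[3, 5], [4]].
Insert 1: 1 bumps 3 from row 1; 3 bumps 4 from row 2; 4 starts row 3. P = [[1, 5], [3], [4]].
Insert 2: 2 bumps 5 from row 1; 5 appends to row 2. P = [[1, 2], [3, 5], [4]].

So P = [[1, 2], [3, 5], [4]].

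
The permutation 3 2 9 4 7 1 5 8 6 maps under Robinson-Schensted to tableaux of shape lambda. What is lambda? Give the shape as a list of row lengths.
[4, 3, 2]

RSK row insertion gives P = [[1, 4, 5, 6], [2, 7, 8], [3, 9]], which has shape [4, 3, 2].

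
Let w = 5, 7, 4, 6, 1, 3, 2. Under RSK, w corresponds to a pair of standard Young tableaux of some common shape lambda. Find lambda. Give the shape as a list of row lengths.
[2, 2, 2, 1]

Row-insert each entry into an empty tableau.

After inserting 5: P = [[5]].
After inserting 7: P = [[5, 7]].
After inserting 4: P = [[4, 7], [5]].
After inserting 6: P = [[4, 6], [5, 7]].
After inserting 1: P = [[1, 6], [4, 7], [5]].
After inserting 3: P = [[1, 3], [4, 6], [5, 7]].
After inserting 2: P = [[1, 2], [3, 6], [4, 7], [5]].

The final insertion tableau P = [[1, 2], [3, 6], [4, 7], [5]] has shape [2, 2, 2, 1].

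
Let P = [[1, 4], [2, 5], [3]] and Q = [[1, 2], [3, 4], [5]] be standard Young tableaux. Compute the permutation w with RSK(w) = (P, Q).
3 5 2 4 1

Reverse the RSK construction: for i from n down to 1, find the cell of Q containing i, remove the entry at that cell from P, and reverse-bump it up through P; the value ejected from row 1 is w(i).

Step i=5: Q has 5 at row 3, column 1; remove 3 from row 3 of P and reverse-bump: 3 enters row 2 and ejects 2; 2 enters row 1 and ejects 1. So w(5) = 1. P is now [[2, 4], [3, 5]].
Step i=4: Q has 4 at row 2, column 2; remove 5 from row 2 of P and reverse-bump: 5 enters row 1 and ejects 4. So w(4) = 4. P is now [[2, 5], [3]].
Step i=3: Q has 3 at row 2, column 1; remove 3 from row 2 of P and reverse-bump: 3 enters row 1 and ejects 2. So w(3) = 2. P is now [[3, 5]].
Step i=2: Q has 2 at row 1, column 2; remove that cell from P, ejecting 5. So w(2) = 5. P is now [[3]].
Step i=1: Q has 1 at row 1, column 1; remove that cell from P, ejecting 3. So w(1) = 3. P is now [].

So w = 3 5 2 4 1.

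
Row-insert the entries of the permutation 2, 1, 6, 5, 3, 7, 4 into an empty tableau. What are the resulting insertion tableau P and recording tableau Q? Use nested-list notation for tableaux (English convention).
P = [[1, 3, 4], [2, 5, 7], [6]], Q = [[1, 3, 6], [2, 4, 7], [5]]

Insert each entry of the permutation into P by Schensted row insertion, recording in Q the position of each new cell.

Insert 2: appended to row 1. P = [[2]], Q = [[1]].
Insert 1: 1 bumps 2 from row 1; 2 starts row 2. P = [[1], [2]], Q = [[1], [2]].
Insert 6: appended to row 1. P = [[1, 6], [2]], Q = [[1, 3], [2]].
Insert 5: 5 bumps 6 from row 1; 6 appends to row 2. P = [[1, 5], [2, 6]], Q = [[1, 3], [2, 4]].
Insert 3: 3 bumps 5 from row 1; 5 bumps 6 from row 2; 6 starts row 3. P = [[1, 3], [2, 5], [6]], Q = [[1, 3], [2, 4], [5]].
Insert 7: appended to row 1. P = [[1, 3, 7], [2, 5], [6]], Q = [[1, 3, 6], [2, 4], [5]].
Insert 4: 4 bumps 7 from row 1; 7 appends to row 2. P = [[1, 3, 4], [2, 5, 7], [6]], Q = [[1, 3, 6], [2, 4, 7], [5]].

So P = [[1, 3, 4], [2, 5, 7], [6]], Q = [[1, 3, 6], [2, 4, 7], [5]].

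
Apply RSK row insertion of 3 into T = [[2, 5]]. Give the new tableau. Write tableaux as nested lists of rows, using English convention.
In row 1, 3 replaces 5 (the leftmost entry greater than 3); 5 is bumped to row 2. 5 starts a new row 2. The new tableau is [[2, 3], [5]].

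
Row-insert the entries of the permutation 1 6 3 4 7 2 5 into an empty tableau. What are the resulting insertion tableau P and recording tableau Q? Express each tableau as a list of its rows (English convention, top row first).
Insert each entry of the permutation into P by Schensted row insertion, recording in Q the position of each new cell.

Insert 1: appended to row 1. P = [[1]].
Insert 6: appended to row 1. P = [[1, 6]].
Insert 3: 3 bumps 6 from row 1; 6 starts row 2. P = [[1, 3], [6]].
Insert 4: appended to row 1. P = [[1, 3, 4], [6]].
Insert 7: appended to row 1. P = [[1, 3, 4, 7], [6]].
Insert 2: 2 bumps 3 from row 1; 3 bumps 6 from row 2; 6 starts row 3. P = [[1, 2, 4, 7], [3], [6]].
Insert 5: 5 bumps 7 from row 1; 7 appends to row 2. P = [[1, 2, 4, 5], [3, 7], [6]].

So P = [[1, 2, 4, 5], [3, 7], [6]], Q = [[1, 2, 4, 5], [3, 7], [6]].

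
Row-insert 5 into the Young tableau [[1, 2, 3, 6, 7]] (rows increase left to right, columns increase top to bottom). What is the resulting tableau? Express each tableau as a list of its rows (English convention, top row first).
[[1, 2, 3, 5, 7], [6]]

In row 1, 5 replaces 6 (the leftmost entry greater than 5); 6 is bumped to row 2. 6 starts a new row 2. The new tableau is [[1, 2, 3, 5, 7], [6]].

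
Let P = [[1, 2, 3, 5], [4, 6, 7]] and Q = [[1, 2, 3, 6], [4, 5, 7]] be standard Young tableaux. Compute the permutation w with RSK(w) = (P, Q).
1 4 6 2 3 7 5

Reverse the RSK construction: for i from n down to 1, find the cell of Q containing i, remove the entry at that cell from P, and reverse-bump it up through P; the value ejected from row 1 is w(i).

Step i=7: Q has 7 at row 2, column 3; remove 7 from row 2 of P and reverse-bump: 7 enters row 1 and ejects 5. So w(7) = 5. P is now [[1, 2, 3, 7], [4, 6]].
Step i=6: Q has 6 at row 1, column 4; remove that cell from P, ejecting 7. So w(6) = 7. P is now [[1, 2, 3], [4, 6]].
Step i=5: Q has 5 at row 2, column 2; remove 6 from row 2 of P and reverse-bump: 6 enters row 1 and ejects 3. So w(5) = 3. P is now [[1, 2, 6], [4]].
Step i=4: Q has 4 at row 2, column 1; remove 4 from row 2 of P and reverse-bump: 4 enters row 1 and ejects 2. So w(4) = 2. P is now [[1, 4, 6]].
Step i=3: Q has 3 at row 1, column 3; remove that cell from P, ejecting 6. So w(3) = 6. P is now [[1, 4]].
Step i=2: Q has 2 at row 1, column 2; remove that cell from P, ejecting 4. So w(2) = 4. P is now [[1]].
Step i=1: Q has 1 at row 1, column 1; remove that cell from P, ejecting 1. So w(1) = 1. P is now [].

So w = 1 4 6 2 3 7 5.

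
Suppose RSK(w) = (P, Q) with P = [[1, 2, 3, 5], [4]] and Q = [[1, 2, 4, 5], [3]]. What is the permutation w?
1 4 2 3 5

Reverse the RSK construction: for i from n down to 1, find the cell of Q containing i, remove the entry at that cell from P, and reverse-bump it up through P; the value ejected from row 1 is w(i).

Step i=5: Q has 5 at row 1, column 4; remove that cell from P, ejecting 5. So w(5) = 5. P is now [[1, 2, 3], [4]].
Step i=4: Q has 4 at row 1, column 3; remove that cell from P, ejecting 3. So w(4) = 3. P is now [[1, 2], [4]].
Step i=3: Q has 3 at row 2, column 1; remove 4 from row 2 of P and reverse-bump: 4 enters row 1 and ejects 2. So w(3) = 2. P is now [[1, 4]].
Step i=2: Q has 2 at row 1, column 2; remove that cell from P, ejecting 4. So w(2) = 4. P is now [[1]].
Step i=1: Q has 1 at row 1, column 1; remove that cell from P, ejecting 1. So w(1) = 1. P is now [].

So w = 1 4 2 3 5.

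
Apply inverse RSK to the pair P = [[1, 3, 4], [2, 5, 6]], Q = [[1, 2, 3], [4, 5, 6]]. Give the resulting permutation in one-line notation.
Reverse the RSK construction: for i from n down to 1, find the cell of Q containing i, remove the entry at that cell from P, and reverse-bump it up through P; the value ejected from row 1 is w(i).

Step i=6: Q has 6 at row 2, column 3; remove 6 from row 2 of P and reverse-bump: 6 enters row 1 and ejects 4. So w(6) = 4. P is now [[1, 3, 6], [2, 5]].
Step i=5: Q has 5 at row 2, column 2; remove 5 from row 2 of P and reverse-bump: 5 enters row 1 and ejects 3. So w(5) = 3. P is now [[1, 5, 6], [2]].
Step i=4: Q has 4 at row 2, column 1; remove 2 from row 2 of P and reverse-bump: 2 enters row 1 and ejects 1. So w(4) = 1. P is now [[2, 5, 6]].
Step i=3: Q has 3 at row 1, column 3; remove that cell from P, ejecting 6. So w(3) = 6. P is now [[2, 5]].
Step i=2: Q has 2 at row 1, column 2; remove that cell from P, ejecting 5. So w(2) = 5. P is now [[2]].
Step i=1: Q has 1 at row 1, column 1; remove that cell from P, ejecting 2. So w(1) = 2. P is now [].

So w = 2 5 6 1 3 4.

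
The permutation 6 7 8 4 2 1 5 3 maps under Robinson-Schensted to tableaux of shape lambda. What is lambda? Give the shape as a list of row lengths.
RSK row insertion gives P = [[1, 3, 8], [2, 5], [4, 7], [6]], which has shape [3, 2, 2, 1].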